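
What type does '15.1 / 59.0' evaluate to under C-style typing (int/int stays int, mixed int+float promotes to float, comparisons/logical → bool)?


Operand types: float / float
Rule: mixed int/float promotes to float; int/int stays int
Result type: float


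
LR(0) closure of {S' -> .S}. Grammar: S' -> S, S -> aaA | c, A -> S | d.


Start: S' -> .S
For each item with dot before a nonterminal B, add B -> .γ for every B-production
Closure: [S' -> .S, S -> .aaA, S -> .c]


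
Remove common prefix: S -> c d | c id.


Common prefix: 'c'
Factored: S -> c S', S' -> d | id


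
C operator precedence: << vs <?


'<<' is shift (level 8); '<' is relational (level 7)
Higher level binds tighter
'<<' has higher precedence than '<'


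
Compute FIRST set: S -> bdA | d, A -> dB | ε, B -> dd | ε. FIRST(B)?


Per alternative of B: FIRST(dd) = {d}; FIRST(ε) = {ε}
FIRST(B) = {d, ε}


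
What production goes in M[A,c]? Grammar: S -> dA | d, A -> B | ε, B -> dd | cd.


For [A, c]: 'c' ∈ FIRST(B)
Entry: A -> B


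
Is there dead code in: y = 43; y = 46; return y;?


first assignment to y is overwritten before any read
Dead: 'y = 43'


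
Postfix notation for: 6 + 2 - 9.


Left to right (same or higher precedence on left)
Postfix: 6 2 + 9 -


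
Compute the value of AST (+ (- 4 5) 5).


Evaluate inner: (- 4 5) = -1
Evaluate root: (+ -1 5) = 4
Result: 4


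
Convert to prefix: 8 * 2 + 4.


left-to-right (same/higher precedence on left): tree is (+ (* 8 2) 4)
Prefix: + * 8 2 4


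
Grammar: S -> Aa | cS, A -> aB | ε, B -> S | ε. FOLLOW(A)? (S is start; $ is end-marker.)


$ ∈ FOLLOW(S). For each A -> αBβ: add FIRST(β)\{ε} to FOLLOW(B); if β nullable, add FOLLOW(A).
FOLLOW(A) = {a}


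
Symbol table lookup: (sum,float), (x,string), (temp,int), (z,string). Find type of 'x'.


Lookup 'x' → type string


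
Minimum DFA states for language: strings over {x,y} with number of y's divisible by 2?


Track (count of y) mod 2: states 0..1, accept at 0
Minimal DFA: 2 states


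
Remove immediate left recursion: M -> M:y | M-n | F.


Left-recursive alternatives: M:y, M-n; non-recursive: F
Introduce M': M -> FM', M' -> :yM' | -nM' | ε


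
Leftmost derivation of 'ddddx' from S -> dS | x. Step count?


Derivation: S => dS => ddS => dddS => ddddS => ddddx
Steps: 5


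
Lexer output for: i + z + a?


Scan left to right, longest-match per lexeme
Tokens: ID(i), OP(+), ID(z), OP(+), ID(a)


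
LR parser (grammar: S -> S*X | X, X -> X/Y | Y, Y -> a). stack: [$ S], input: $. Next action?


start symbol S on stack, input exhausted
Action: accept


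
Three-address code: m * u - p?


Break into single-operator statements:
t1 = m * u
t2 = t1 - p


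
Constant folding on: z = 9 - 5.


9 - 5 = 4 at compile time
Optimized: z = 4


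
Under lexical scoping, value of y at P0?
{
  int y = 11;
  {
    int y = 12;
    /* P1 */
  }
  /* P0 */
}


y declared in the same block as P0
y = 11


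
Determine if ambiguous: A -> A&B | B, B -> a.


precedence layered via separate nonterminal B: deterministic
Unambiguous


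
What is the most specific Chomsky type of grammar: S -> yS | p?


Right-linear: every RHS is a terminal or a terminal followed by one nonterminal
Classification: Type 3 (Regular)


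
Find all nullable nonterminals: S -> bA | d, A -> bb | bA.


A nonterminal is nullable iff some alternative derives ε (directly, or every symbol in it is nullable)
Nullable: {}


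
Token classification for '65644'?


Pattern: digits only
Type: INTEGER_LITERAL


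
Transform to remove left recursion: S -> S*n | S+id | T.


Left-recursive alternatives: S*n, S+id; non-recursive: T
Introduce S': S -> TS', S' -> *nS' | +idS' | ε


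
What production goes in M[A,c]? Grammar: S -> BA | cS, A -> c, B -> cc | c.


For [A, c]: 'c' ∈ FIRST(c)
Entry: A -> c


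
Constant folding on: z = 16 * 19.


16 * 19 = 304 at compile time
Optimized: z = 304


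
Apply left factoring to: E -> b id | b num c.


Common prefix: 'b'
Factored: E -> b E', E' -> id | num c


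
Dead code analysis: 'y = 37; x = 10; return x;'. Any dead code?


y is assigned but never read
Dead: 'y = 37'


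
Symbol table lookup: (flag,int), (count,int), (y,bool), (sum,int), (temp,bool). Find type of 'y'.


Lookup 'y' → type bool


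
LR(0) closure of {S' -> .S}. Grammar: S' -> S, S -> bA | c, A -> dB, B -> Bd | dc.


Start: S' -> .S
For each item with dot before a nonterminal B, add B -> .γ for every B-production
Closure: [S' -> .S, S -> .bA, S -> .c]


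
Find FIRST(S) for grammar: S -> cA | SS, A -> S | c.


Per alternative of S: FIRST(cA) = {c}; FIRST(SS) = {c}
FIRST(S) = {c}


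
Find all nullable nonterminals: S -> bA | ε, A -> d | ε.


A nonterminal is nullable iff some alternative derives ε (directly, or every symbol in it is nullable)
Nullable: {A, S}


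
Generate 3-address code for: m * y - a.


Break into single-operator statements:
t1 = m * y
t2 = t1 - a


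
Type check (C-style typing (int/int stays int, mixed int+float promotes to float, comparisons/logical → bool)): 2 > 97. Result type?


Operand types: int > int
Rule: comparison yields bool
Result type: bool


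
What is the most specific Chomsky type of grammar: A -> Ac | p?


Left-linear: every RHS is a terminal or one nonterminal followed by a terminal
Classification: Type 3 (Regular)


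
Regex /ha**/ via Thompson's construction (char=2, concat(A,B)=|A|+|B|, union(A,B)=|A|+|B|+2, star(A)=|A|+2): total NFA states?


Syntax tree has 2 char leaf(s), 0 union(s), 2 star(s)
chars contribute 2×2 = 4; each union adds +2; each star adds +2
Total: 4 + 0 + 4 = 8 states


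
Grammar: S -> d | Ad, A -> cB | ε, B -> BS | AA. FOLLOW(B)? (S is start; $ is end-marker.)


$ ∈ FOLLOW(S). For each A -> αBβ: add FIRST(β)\{ε} to FOLLOW(B); if β nullable, add FOLLOW(A).
FOLLOW(B) = {c, d}


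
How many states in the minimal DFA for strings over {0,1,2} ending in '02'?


Track the longest suffix of input matching a prefix of '02': 3 classes (prefixes of length 0..2)
Minimal DFA: 3 states


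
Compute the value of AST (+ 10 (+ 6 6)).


Evaluate inner: (+ 6 6) = 12
Evaluate root: (+ 10 12) = 22
Result: 22


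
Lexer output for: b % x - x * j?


Scan left to right, longest-match per lexeme
Tokens: ID(b), OP(%), ID(x), OP(-), ID(x), OP(*), ID(j)


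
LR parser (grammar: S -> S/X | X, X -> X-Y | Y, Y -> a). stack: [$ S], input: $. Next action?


start symbol S on stack, input exhausted
Action: accept


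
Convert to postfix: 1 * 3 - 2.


Left to right (same or higher precedence on left)
Postfix: 1 3 * 2 -


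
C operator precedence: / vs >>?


'/' is multiplicative (level 10); '>>' is shift (level 8)
Higher level binds tighter
'/' has higher precedence than '>>'


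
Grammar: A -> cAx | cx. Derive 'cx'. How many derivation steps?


Derivation: A => cx
Steps: 1


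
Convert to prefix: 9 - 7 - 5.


left-to-right (same/higher precedence on left): tree is (- (- 9 7) 5)
Prefix: - - 9 7 5


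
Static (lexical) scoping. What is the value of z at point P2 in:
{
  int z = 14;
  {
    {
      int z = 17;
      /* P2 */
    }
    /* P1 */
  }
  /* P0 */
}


z declared in the same block as P2
z = 17


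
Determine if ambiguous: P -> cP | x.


right-linear, alternatives start with distinct terminals 'c' vs 'x': unique leftmost derivation
Unambiguous


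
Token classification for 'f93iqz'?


Pattern: letter/underscore followed by alphanumerics, not a keyword
Type: IDENTIFIER


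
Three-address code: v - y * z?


Break into single-operator statements:
t1 = y * z
t2 = v - t1


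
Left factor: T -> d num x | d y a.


Common prefix: 'd'
Factored: T -> d T', T' -> num x | y a


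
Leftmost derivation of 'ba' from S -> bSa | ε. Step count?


Derivation: S => bSa => ba
Steps: 2


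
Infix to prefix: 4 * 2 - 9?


left-to-right (same/higher precedence on left): tree is (- (* 4 2) 9)
Prefix: - * 4 2 9


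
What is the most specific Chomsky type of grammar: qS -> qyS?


LHS has context (more than one symbol) and |LHS| ≤ |RHS|
Classification: Type 1 (Context-Sensitive)


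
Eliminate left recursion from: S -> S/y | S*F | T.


Left-recursive alternatives: S/y, S*F; non-recursive: T
Introduce S': S -> TS', S' -> /yS' | *FS' | ε


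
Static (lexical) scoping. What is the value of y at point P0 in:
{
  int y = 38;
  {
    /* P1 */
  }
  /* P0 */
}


y declared in the same block as P0
y = 38


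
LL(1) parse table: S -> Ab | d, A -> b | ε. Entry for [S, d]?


For [S, d]: 'd' ∈ FIRST(d)
Entry: S -> d


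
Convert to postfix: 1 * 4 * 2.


Left to right (same or higher precedence on left)
Postfix: 1 4 * 2 *


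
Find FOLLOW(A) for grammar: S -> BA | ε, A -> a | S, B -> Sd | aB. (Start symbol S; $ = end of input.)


$ ∈ FOLLOW(S). For each A -> αBβ: add FIRST(β)\{ε} to FOLLOW(B); if β nullable, add FOLLOW(A).
FOLLOW(A) = {$, d}


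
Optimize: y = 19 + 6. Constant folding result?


19 + 6 = 25 at compile time
Optimized: y = 25


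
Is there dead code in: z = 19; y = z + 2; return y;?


z is read by y's definition; y is returned
No dead code


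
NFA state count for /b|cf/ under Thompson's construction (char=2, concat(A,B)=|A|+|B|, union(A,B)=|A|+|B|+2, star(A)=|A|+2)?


Syntax tree has 3 char leaf(s), 1 union(s), 0 star(s)
chars contribute 3×2 = 6; each union adds +2; each star adds +2
Total: 6 + 2 + 0 = 8 states


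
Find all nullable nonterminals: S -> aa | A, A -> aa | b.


A nonterminal is nullable iff some alternative derives ε (directly, or every symbol in it is nullable)
Nullable: {}


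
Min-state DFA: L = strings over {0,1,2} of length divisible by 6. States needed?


Track length mod 6: states 0..5, accept at 0
Minimal DFA: 6 states


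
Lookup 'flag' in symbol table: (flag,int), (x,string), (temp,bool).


Lookup 'flag' → type int


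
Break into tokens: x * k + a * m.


Scan left to right, longest-match per lexeme
Tokens: ID(x), OP(*), ID(k), OP(+), ID(a), OP(*), ID(m)


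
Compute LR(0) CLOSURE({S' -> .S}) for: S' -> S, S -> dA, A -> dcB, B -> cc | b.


Start: S' -> .S
For each item with dot before a nonterminal B, add B -> .γ for every B-production
Closure: [S' -> .S, S -> .dA]


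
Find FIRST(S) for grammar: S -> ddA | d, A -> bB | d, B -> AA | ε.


Per alternative of S: FIRST(ddA) = {d}; FIRST(d) = {d}
FIRST(S) = {d}


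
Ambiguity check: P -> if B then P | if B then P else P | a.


dangling else: 'if B then if B then a else a' parses two ways
Ambiguous


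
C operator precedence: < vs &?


'<' is relational (level 7); '&' is bitwise AND (level 5)
Higher level binds tighter
'<' has higher precedence than '&'


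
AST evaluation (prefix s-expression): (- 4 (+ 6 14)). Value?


Evaluate inner: (+ 6 14) = 20
Evaluate root: (- 4 20) = -16
Result: -16


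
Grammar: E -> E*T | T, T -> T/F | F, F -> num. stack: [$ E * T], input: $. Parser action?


handle 'E*T' on top; lookahead ∈ FOLLOW(E) = {*, $}
Action: reduce (E -> E*T)


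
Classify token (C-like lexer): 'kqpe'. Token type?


Pattern: letter/underscore followed by alphanumerics, not a keyword
Type: IDENTIFIER


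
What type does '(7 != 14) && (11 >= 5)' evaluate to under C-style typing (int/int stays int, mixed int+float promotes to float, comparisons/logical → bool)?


Operand types: bool && bool
Rule: logical operators take bool operands and yield bool
Result type: bool


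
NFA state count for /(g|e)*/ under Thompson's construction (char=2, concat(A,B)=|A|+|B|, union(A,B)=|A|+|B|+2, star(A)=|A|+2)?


Syntax tree has 2 char leaf(s), 1 union(s), 1 star(s)
chars contribute 2×2 = 4; each union adds +2; each star adds +2
Total: 4 + 2 + 2 = 8 states


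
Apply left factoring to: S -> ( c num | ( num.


Common prefix: '('
Factored: S -> ( S', S' -> c num | num


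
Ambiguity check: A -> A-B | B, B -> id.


precedence layered via separate nonterminal B: deterministic
Unambiguous


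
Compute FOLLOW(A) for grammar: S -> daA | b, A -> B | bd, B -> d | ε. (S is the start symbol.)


$ ∈ FOLLOW(S). For each A -> αBβ: add FIRST(β)\{ε} to FOLLOW(B); if β nullable, add FOLLOW(A).
FOLLOW(A) = {$}


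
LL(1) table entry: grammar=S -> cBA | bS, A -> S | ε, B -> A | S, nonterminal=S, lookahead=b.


For [S, b]: 'b' ∈ FIRST(bS)
Entry: S -> bS


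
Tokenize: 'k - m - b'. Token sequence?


Scan left to right, longest-match per lexeme
Tokens: ID(k), OP(-), ID(m), OP(-), ID(b)


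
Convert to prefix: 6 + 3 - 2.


left-to-right (same/higher precedence on left): tree is (- (+ 6 3) 2)
Prefix: - + 6 3 2


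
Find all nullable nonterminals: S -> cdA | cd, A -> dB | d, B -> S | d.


A nonterminal is nullable iff some alternative derives ε (directly, or every symbol in it is nullable)
Nullable: {}


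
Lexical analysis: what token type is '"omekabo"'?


Pattern: double-quoted sequence
Type: STRING_LITERAL


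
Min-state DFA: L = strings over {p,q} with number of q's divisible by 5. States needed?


Track (count of q) mod 5: states 0..4, accept at 0
Minimal DFA: 5 states


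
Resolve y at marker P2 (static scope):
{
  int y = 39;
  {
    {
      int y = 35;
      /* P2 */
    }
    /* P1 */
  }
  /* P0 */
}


y declared in the same block as P2
y = 35


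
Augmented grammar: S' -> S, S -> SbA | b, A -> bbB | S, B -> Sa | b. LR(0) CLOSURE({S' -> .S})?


Start: S' -> .S
For each item with dot before a nonterminal B, add B -> .γ for every B-production
Closure: [S' -> .S, S -> .SbA, S -> .b]


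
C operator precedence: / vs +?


'/' is multiplicative (level 10); '+' is additive (level 9)
Higher level binds tighter
'/' has higher precedence than '+'


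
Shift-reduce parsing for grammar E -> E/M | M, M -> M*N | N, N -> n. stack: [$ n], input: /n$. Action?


'n' on top is the handle for N -> n
Action: reduce (N -> n)


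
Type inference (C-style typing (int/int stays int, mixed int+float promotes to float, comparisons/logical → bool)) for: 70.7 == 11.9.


Operand types: float == float
Rule: comparison yields bool
Result type: bool


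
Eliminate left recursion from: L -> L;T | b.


Left-recursive alternatives: L;T; non-recursive: b
Introduce L': L -> bL', L' -> ;TL' | ε


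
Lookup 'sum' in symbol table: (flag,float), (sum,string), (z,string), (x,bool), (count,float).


Lookup 'sum' → type string


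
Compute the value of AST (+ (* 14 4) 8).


Evaluate inner: (* 14 4) = 56
Evaluate root: (+ 56 8) = 64
Result: 64


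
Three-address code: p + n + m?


Break into single-operator statements:
t1 = p + n
t2 = t1 + m


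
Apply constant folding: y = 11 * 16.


11 * 16 = 176 at compile time
Optimized: y = 176


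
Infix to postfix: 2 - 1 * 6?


* has higher precedence, evaluate 1*6 first
Postfix: 2 1 6 * -


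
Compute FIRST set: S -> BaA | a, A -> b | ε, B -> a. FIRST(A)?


Per alternative of A: FIRST(b) = {b}; FIRST(ε) = {ε}
FIRST(A) = {b, ε}


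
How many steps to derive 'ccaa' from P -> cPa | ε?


Derivation: P => cPa => ccPaa => ccaa
Steps: 3


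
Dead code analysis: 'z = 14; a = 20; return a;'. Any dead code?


z is assigned but never read
Dead: 'z = 14'


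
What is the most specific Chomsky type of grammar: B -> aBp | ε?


Single nonterminal LHS, but a^n p^n is not regular
Classification: Type 2 (Context-Free)


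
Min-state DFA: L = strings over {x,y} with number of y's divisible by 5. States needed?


Track (count of y) mod 5: states 0..4, accept at 0
Minimal DFA: 5 states


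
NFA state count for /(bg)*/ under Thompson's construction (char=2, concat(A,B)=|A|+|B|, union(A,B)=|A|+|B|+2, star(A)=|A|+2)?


Syntax tree has 2 char leaf(s), 0 union(s), 1 star(s)
chars contribute 2×2 = 4; each union adds +2; each star adds +2
Total: 4 + 0 + 2 = 6 states


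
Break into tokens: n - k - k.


Scan left to right, longest-match per lexeme
Tokens: ID(n), OP(-), ID(k), OP(-), ID(k)


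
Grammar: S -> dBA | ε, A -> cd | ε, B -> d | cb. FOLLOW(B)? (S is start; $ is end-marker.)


$ ∈ FOLLOW(S). For each A -> αBβ: add FIRST(β)\{ε} to FOLLOW(B); if β nullable, add FOLLOW(A).
FOLLOW(B) = {$, c}


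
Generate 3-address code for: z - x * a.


Break into single-operator statements:
t1 = x * a
t2 = z - t1


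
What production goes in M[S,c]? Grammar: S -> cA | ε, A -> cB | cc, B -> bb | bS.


For [S, c]: 'c' ∈ FIRST(cA)
Entry: S -> cA


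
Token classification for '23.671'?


Pattern: digits with a decimal point
Type: FLOAT_LITERAL


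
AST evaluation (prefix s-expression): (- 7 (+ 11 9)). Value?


Evaluate inner: (+ 11 9) = 20
Evaluate root: (- 7 20) = -13
Result: -13


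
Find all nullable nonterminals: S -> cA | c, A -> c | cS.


A nonterminal is nullable iff some alternative derives ε (directly, or every symbol in it is nullable)
Nullable: {}


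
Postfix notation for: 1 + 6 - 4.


Left to right (same or higher precedence on left)
Postfix: 1 6 + 4 -


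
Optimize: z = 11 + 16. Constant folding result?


11 + 16 = 27 at compile time
Optimized: z = 27


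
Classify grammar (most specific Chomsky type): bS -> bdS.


LHS has context (more than one symbol) and |LHS| ≤ |RHS|
Classification: Type 1 (Context-Sensitive)


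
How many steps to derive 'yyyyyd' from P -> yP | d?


Derivation: P => yP => yyP => yyyP => yyyyP => yyyyyP => yyyyyd
Steps: 6


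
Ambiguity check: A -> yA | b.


right-linear, alternatives start with distinct terminals 'y' vs 'b': unique leftmost derivation
Unambiguous


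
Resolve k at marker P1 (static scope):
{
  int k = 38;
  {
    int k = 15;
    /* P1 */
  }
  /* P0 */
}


k declared in the same block as P1
k = 15


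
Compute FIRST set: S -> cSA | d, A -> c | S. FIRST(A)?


Per alternative of A: FIRST(c) = {c}; FIRST(S) = {c, d}
FIRST(A) = {c, d}


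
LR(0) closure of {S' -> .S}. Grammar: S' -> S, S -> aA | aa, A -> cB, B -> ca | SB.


Start: S' -> .S
For each item with dot before a nonterminal B, add B -> .γ for every B-production
Closure: [S' -> .S, S -> .aA, S -> .aa]


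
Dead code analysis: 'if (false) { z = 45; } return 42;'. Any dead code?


condition is constant false, so the whole block is unreachable
Dead: 'if (false) { z = 45; }'


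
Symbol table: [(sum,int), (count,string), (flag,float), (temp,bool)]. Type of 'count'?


Lookup 'count' → type string


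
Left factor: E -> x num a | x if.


Common prefix: 'x'
Factored: E -> x E', E' -> num a | if


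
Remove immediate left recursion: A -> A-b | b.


Left-recursive alternatives: A-b; non-recursive: b
Introduce A': A -> bA', A' -> -bA' | ε


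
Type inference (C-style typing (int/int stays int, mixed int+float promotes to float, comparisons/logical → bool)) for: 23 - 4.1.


Operand types: int - float
Rule: mixed int/float promotes to float; int/int stays int
Result type: float


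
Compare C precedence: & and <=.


'<=' is relational (level 7); '&' is bitwise AND (level 5)
Higher level binds tighter
'<=' has higher precedence than '&'


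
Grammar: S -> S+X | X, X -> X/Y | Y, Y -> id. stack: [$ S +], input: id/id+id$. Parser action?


no handle ('S+' is not any RHS); shift 'id'
Action: shift


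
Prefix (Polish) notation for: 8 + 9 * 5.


'*' binds tighter: tree is (+ 8 (* 9 5))
Prefix: + 8 * 9 5


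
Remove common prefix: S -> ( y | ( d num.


Common prefix: '('
Factored: S -> ( S', S' -> y | d num


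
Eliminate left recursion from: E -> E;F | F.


Left-recursive alternatives: E;F; non-recursive: F
Introduce E': E -> FE', E' -> ;FE' | ε


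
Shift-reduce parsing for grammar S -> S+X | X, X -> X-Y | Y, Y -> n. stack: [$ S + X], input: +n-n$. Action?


handle 'S+X' on top; lookahead ∈ FOLLOW(S) = {+, $}
Action: reduce (S -> S+X)


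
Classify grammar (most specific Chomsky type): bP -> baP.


LHS has context (more than one symbol) and |LHS| ≤ |RHS|
Classification: Type 1 (Context-Sensitive)


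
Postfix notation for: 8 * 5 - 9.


Left to right (same or higher precedence on left)
Postfix: 8 5 * 9 -


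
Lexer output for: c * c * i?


Scan left to right, longest-match per lexeme
Tokens: ID(c), OP(*), ID(c), OP(*), ID(i)


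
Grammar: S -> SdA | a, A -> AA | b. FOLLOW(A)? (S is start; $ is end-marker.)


$ ∈ FOLLOW(S). For each A -> αBβ: add FIRST(β)\{ε} to FOLLOW(B); if β nullable, add FOLLOW(A).
FOLLOW(A) = {$, b, d}


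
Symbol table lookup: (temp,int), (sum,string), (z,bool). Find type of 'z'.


Lookup 'z' → type bool


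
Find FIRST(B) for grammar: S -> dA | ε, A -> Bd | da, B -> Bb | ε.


Per alternative of B: FIRST(Bb) = {b}; FIRST(ε) = {ε}
FIRST(B) = {b, ε}


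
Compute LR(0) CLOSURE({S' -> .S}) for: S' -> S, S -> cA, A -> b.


Start: S' -> .S
For each item with dot before a nonterminal B, add B -> .γ for every B-production
Closure: [S' -> .S, S -> .cA]


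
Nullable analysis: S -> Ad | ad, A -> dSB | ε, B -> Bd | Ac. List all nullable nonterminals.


A nonterminal is nullable iff some alternative derives ε (directly, or every symbol in it is nullable)
Nullable: {A}


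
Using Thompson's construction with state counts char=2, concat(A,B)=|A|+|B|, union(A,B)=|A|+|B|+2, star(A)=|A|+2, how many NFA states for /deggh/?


Syntax tree has 5 char leaf(s), 0 union(s), 0 star(s)
chars contribute 5×2 = 10; each union adds +2; each star adds +2
Total: 10 + 0 + 0 = 10 states


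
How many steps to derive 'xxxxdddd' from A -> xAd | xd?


Derivation: A => xAd => xxAdd => xxxAddd => xxxxdddd
Steps: 4


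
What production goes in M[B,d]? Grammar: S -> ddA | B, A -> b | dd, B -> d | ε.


For [B, d]: 'd' ∈ FIRST(d)
Entry: B -> d


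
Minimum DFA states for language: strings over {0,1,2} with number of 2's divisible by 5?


Track (count of 2) mod 5: states 0..4, accept at 0
Minimal DFA: 5 states


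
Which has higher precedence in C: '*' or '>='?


'*' is multiplicative (level 10); '>=' is relational (level 7)
Higher level binds tighter
'*' has higher precedence than '>='


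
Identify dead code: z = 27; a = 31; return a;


z is assigned but never read
Dead: 'z = 27'


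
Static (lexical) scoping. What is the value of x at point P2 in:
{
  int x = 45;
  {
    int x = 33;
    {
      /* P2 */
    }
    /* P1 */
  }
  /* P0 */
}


P2's block does not declare x; resolves to the enclosing declaration at depth 1
x = 33


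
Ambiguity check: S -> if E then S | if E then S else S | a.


dangling else: 'if E then if E then a else a' parses two ways
Ambiguous


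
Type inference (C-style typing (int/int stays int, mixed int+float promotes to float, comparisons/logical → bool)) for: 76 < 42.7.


Operand types: int < float
Rule: comparison yields bool
Result type: bool


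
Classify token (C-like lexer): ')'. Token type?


Pattern: delimiter/punctuation
Type: PUNCTUATION


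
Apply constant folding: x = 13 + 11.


13 + 11 = 24 at compile time
Optimized: x = 24


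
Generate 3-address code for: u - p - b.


Break into single-operator statements:
t1 = u - p
t2 = t1 - b


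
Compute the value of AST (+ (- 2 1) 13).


Evaluate inner: (- 2 1) = 1
Evaluate root: (+ 1 13) = 14
Result: 14


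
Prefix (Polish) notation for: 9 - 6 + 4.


left-to-right (same/higher precedence on left): tree is (+ (- 9 6) 4)
Prefix: + - 9 6 4


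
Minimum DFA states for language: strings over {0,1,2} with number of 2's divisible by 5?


Track (count of 2) mod 5: states 0..4, accept at 0
Minimal DFA: 5 states


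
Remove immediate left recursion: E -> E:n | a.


Left-recursive alternatives: E:n; non-recursive: a
Introduce E': E -> aE', E' -> :nE' | ε


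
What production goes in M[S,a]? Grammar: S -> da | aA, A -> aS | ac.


For [S, a]: 'a' ∈ FIRST(aA)
Entry: S -> aA


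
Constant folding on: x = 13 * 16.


13 * 16 = 208 at compile time
Optimized: x = 208


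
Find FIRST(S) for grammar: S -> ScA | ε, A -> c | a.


Per alternative of S: FIRST(ScA) = {c}; FIRST(ε) = {ε}
FIRST(S) = {c, ε}


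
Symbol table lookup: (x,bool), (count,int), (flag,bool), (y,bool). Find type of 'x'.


Lookup 'x' → type bool


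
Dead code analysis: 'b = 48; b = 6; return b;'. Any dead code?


first assignment to b is overwritten before any read
Dead: 'b = 48'


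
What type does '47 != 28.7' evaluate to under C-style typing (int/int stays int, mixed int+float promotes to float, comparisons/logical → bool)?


Operand types: int != float
Rule: comparison yields bool
Result type: bool


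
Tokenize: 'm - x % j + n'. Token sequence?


Scan left to right, longest-match per lexeme
Tokens: ID(m), OP(-), ID(x), OP(%), ID(j), OP(+), ID(n)


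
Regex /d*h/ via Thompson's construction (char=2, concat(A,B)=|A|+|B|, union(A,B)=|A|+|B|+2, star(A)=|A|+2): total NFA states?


Syntax tree has 2 char leaf(s), 0 union(s), 1 star(s)
chars contribute 2×2 = 4; each union adds +2; each star adds +2
Total: 4 + 0 + 2 = 6 states


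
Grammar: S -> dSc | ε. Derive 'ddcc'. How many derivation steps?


Derivation: S => dSc => ddScc => ddcc
Steps: 3


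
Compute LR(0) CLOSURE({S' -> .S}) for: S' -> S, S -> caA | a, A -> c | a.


Start: S' -> .S
For each item with dot before a nonterminal B, add B -> .γ for every B-production
Closure: [S' -> .S, S -> .caA, S -> .a]


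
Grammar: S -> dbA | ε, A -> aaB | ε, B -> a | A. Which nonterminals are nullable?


A nonterminal is nullable iff some alternative derives ε (directly, or every symbol in it is nullable)
Nullable: {A, B, S}


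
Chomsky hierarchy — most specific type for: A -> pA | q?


Right-linear: every RHS is a terminal or a terminal followed by one nonterminal
Classification: Type 3 (Regular)


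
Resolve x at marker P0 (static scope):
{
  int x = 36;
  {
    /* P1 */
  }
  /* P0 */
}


x declared in the same block as P0
x = 36


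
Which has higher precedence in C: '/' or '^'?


'/' is multiplicative (level 10); '^' is bitwise XOR (level 4)
Higher level binds tighter
'/' has higher precedence than '^'


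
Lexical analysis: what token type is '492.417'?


Pattern: digits with a decimal point
Type: FLOAT_LITERAL


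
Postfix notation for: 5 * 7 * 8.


Left to right (same or higher precedence on left)
Postfix: 5 7 * 8 *


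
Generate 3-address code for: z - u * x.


Break into single-operator statements:
t1 = u * x
t2 = z - t1


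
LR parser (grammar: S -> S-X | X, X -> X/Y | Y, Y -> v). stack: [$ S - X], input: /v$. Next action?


'/' can extend X; shift to build X -> X/Y
Action: shift


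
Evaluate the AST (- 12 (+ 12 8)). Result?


Evaluate inner: (+ 12 8) = 20
Evaluate root: (- 12 20) = -8
Result: -8


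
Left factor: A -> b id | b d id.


Common prefix: 'b'
Factored: A -> b A', A' -> id | d id


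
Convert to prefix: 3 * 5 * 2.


left-to-right (same/higher precedence on left): tree is (* (* 3 5) 2)
Prefix: * * 3 5 2


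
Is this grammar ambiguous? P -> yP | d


right-linear, alternatives start with distinct terminals 'y' vs 'd': unique leftmost derivation
Unambiguous


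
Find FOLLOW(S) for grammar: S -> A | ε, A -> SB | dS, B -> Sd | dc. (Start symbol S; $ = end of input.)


$ ∈ FOLLOW(S). For each A -> αBβ: add FIRST(β)\{ε} to FOLLOW(B); if β nullable, add FOLLOW(A).
FOLLOW(S) = {$, d}


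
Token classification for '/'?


Pattern: operator symbol
Type: OPERATOR


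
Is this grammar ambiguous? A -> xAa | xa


balanced x^n…a^n: each string has a unique parse
Unambiguous


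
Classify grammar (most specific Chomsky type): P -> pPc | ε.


Single nonterminal LHS, but p^n c^n is not regular
Classification: Type 2 (Context-Free)


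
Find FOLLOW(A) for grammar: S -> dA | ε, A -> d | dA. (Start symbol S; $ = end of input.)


$ ∈ FOLLOW(S). For each A -> αBβ: add FIRST(β)\{ε} to FOLLOW(B); if β nullable, add FOLLOW(A).
FOLLOW(A) = {$}


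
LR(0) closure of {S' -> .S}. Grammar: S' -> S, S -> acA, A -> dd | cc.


Start: S' -> .S
For each item with dot before a nonterminal B, add B -> .γ for every B-production
Closure: [S' -> .S, S -> .acA]


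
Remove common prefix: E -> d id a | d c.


Common prefix: 'd'
Factored: E -> d E', E' -> id a | c


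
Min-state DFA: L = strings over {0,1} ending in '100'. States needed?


Track the longest suffix of input matching a prefix of '100': 4 classes (prefixes of length 0..3)
Minimal DFA: 4 states


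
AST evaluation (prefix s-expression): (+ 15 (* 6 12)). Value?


Evaluate inner: (* 6 12) = 72
Evaluate root: (+ 15 72) = 87
Result: 87


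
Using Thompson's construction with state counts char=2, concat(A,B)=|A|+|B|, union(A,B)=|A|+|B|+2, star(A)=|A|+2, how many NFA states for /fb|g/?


Syntax tree has 3 char leaf(s), 1 union(s), 0 star(s)
chars contribute 3×2 = 6; each union adds +2; each star adds +2
Total: 6 + 2 + 0 = 8 states


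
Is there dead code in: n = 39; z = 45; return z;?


n is assigned but never read
Dead: 'n = 39'


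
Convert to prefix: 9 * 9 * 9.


left-to-right (same/higher precedence on left): tree is (* (* 9 9) 9)
Prefix: * * 9 9 9


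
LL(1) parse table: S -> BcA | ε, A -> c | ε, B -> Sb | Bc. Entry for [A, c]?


For [A, c]: 'c' ∈ FIRST(c)
Entry: A -> c


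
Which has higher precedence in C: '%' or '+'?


'%' is multiplicative (level 10); '+' is additive (level 9)
Higher level binds tighter
'%' has higher precedence than '+'


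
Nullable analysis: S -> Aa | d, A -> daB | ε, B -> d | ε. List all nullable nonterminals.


A nonterminal is nullable iff some alternative derives ε (directly, or every symbol in it is nullable)
Nullable: {A, B}


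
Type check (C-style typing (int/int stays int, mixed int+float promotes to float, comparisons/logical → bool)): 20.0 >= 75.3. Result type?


Operand types: float >= float
Rule: comparison yields bool
Result type: bool


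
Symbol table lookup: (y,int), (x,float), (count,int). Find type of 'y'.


Lookup 'y' → type int


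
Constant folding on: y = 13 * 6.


13 * 6 = 78 at compile time
Optimized: y = 78


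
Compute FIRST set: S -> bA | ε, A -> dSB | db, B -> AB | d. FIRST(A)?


Per alternative of A: FIRST(dSB) = {d}; FIRST(db) = {d}
FIRST(A) = {d}


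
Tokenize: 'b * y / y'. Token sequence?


Scan left to right, longest-match per lexeme
Tokens: ID(b), OP(*), ID(y), OP(/), ID(y)


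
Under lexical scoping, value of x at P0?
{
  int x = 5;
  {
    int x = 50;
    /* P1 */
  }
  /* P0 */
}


x declared in the same block as P0
x = 5


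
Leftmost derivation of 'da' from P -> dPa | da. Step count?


Derivation: P => da
Steps: 1


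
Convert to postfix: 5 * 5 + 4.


Left to right (same or higher precedence on left)
Postfix: 5 5 * 4 +


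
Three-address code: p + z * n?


Break into single-operator statements:
t1 = z * n
t2 = p + t1


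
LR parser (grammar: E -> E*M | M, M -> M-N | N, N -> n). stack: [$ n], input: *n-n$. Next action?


'n' on top is the handle for N -> n
Action: reduce (N -> n)


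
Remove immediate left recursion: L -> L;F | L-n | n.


Left-recursive alternatives: L;F, L-n; non-recursive: n
Introduce L': L -> nL', L' -> ;FL' | -nL' | ε


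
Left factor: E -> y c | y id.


Common prefix: 'y'
Factored: E -> y E', E' -> c | id


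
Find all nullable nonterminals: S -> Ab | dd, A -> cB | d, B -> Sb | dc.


A nonterminal is nullable iff some alternative derives ε (directly, or every symbol in it is nullable)
Nullable: {}


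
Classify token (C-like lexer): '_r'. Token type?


Pattern: letter/underscore followed by alphanumerics, not a keyword
Type: IDENTIFIER


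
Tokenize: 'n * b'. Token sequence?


Scan left to right, longest-match per lexeme
Tokens: ID(n), OP(*), ID(b)


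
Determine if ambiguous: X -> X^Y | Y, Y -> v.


precedence layered via separate nonterminal Y: deterministic
Unambiguous


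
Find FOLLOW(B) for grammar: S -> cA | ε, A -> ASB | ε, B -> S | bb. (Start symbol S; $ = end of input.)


$ ∈ FOLLOW(S). For each A -> αBβ: add FIRST(β)\{ε} to FOLLOW(B); if β nullable, add FOLLOW(A).
FOLLOW(B) = {$, b, c}


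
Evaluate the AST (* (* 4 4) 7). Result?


Evaluate inner: (* 4 4) = 16
Evaluate root: (* 16 7) = 112
Result: 112


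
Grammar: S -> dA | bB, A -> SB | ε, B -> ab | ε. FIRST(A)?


Per alternative of A: FIRST(SB) = {b, d}; FIRST(ε) = {ε}
FIRST(A) = {b, d, ε}


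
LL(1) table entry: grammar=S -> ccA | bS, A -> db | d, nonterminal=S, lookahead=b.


For [S, b]: 'b' ∈ FIRST(bS)
Entry: S -> bS


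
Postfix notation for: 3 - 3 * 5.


* has higher precedence, evaluate 3*5 first
Postfix: 3 3 5 * -


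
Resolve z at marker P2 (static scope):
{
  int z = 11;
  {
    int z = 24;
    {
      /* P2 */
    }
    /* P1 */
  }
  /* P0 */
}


P2's block does not declare z; resolves to the enclosing declaration at depth 1
z = 24


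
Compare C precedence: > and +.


'+' is additive (level 9); '>' is relational (level 7)
Higher level binds tighter
'+' has higher precedence than '>'


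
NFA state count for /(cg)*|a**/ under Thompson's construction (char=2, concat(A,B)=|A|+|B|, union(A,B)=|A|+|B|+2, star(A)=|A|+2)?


Syntax tree has 3 char leaf(s), 1 union(s), 3 star(s)
chars contribute 3×2 = 6; each union adds +2; each star adds +2
Total: 6 + 2 + 6 = 14 states


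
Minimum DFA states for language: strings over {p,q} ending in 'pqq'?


Track the longest suffix of input matching a prefix of 'pqq': 4 classes (prefixes of length 0..3)
Minimal DFA: 4 states


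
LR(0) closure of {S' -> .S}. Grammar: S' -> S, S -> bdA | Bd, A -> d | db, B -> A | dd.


Start: S' -> .S
For each item with dot before a nonterminal B, add B -> .γ for every B-production
Closure: [S' -> .S, S -> .bdA, S -> .Bd, B -> .A, B -> .dd, A -> .d, A -> .db]


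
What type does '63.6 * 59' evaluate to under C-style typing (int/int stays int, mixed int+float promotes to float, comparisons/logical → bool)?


Operand types: float * int
Rule: mixed int/float promotes to float; int/int stays int
Result type: float


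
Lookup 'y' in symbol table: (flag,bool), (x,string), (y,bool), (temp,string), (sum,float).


Lookup 'y' → type bool


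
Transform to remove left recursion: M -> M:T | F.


Left-recursive alternatives: M:T; non-recursive: F
Introduce M': M -> FM', M' -> :TM' | ε


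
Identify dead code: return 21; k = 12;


statement follows a return and is unreachable
Dead: 'k = 12'


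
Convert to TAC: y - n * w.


Break into single-operator statements:
t1 = n * w
t2 = y - t1


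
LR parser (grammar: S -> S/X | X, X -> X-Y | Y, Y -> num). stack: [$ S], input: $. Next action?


start symbol S on stack, input exhausted
Action: accept


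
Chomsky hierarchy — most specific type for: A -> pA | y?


Right-linear: every RHS is a terminal or a terminal followed by one nonterminal
Classification: Type 3 (Regular)


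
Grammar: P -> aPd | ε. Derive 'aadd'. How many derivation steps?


Derivation: P => aPd => aaPdd => aadd
Steps: 3


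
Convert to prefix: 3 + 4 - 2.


left-to-right (same/higher precedence on left): tree is (- (+ 3 4) 2)
Prefix: - + 3 4 2


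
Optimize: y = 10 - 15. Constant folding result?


10 - 15 = -5 at compile time
Optimized: y = -5


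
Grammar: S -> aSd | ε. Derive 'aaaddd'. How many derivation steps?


Derivation: S => aSd => aaSdd => aaaSddd => aaaddd
Steps: 4


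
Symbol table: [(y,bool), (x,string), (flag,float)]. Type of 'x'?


Lookup 'x' → type string


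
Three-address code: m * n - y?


Break into single-operator statements:
t1 = m * n
t2 = t1 - y


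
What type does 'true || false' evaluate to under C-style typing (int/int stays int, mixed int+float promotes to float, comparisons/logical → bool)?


Operand types: bool || bool
Rule: logical operators take bool operands and yield bool
Result type: bool


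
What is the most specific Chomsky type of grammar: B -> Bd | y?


Left-linear: every RHS is a terminal or one nonterminal followed by a terminal
Classification: Type 3 (Regular)


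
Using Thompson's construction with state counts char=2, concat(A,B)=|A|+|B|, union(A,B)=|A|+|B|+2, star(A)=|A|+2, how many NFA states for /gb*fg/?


Syntax tree has 4 char leaf(s), 0 union(s), 1 star(s)
chars contribute 4×2 = 8; each union adds +2; each star adds +2
Total: 8 + 0 + 2 = 10 states


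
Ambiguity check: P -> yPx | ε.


balanced y^n…x^n: each string has a unique parse
Unambiguous


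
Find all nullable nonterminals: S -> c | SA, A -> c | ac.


A nonterminal is nullable iff some alternative derives ε (directly, or every symbol in it is nullable)
Nullable: {}


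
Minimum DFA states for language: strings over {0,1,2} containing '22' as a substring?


KMP-style automaton: 2 progress states + 1 absorbing accept = 3
Minimal DFA: 3 states


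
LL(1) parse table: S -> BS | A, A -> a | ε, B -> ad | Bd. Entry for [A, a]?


For [A, a]: 'a' ∈ FIRST(a)
Entry: A -> a


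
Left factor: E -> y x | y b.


Common prefix: 'y'
Factored: E -> y E', E' -> x | b


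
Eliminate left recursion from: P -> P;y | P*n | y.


Left-recursive alternatives: P;y, P*n; non-recursive: y
Introduce P': P -> yP', P' -> ;yP' | *nP' | ε


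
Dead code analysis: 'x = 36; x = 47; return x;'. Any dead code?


first assignment to x is overwritten before any read
Dead: 'x = 36'


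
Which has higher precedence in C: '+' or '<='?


'+' is additive (level 9); '<=' is relational (level 7)
Higher level binds tighter
'+' has higher precedence than '<='


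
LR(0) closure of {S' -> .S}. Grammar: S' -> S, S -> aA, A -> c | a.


Start: S' -> .S
For each item with dot before a nonterminal B, add B -> .γ for every B-production
Closure: [S' -> .S, S -> .aA]


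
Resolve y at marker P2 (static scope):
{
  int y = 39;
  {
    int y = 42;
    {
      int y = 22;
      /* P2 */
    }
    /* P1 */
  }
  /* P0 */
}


y declared in the same block as P2
y = 22


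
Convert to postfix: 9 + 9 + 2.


Left to right (same or higher precedence on left)
Postfix: 9 9 + 2 +


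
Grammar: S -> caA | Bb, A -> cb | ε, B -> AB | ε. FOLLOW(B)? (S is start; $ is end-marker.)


$ ∈ FOLLOW(S). For each A -> αBβ: add FIRST(β)\{ε} to FOLLOW(B); if β nullable, add FOLLOW(A).
FOLLOW(B) = {b}


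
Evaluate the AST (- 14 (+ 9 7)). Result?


Evaluate inner: (+ 9 7) = 16
Evaluate root: (- 14 16) = -2
Result: -2


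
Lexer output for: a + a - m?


Scan left to right, longest-match per lexeme
Tokens: ID(a), OP(+), ID(a), OP(-), ID(m)


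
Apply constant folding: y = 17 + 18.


17 + 18 = 35 at compile time
Optimized: y = 35


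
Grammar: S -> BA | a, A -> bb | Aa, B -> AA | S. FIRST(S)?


Per alternative of S: FIRST(BA) = {a, b}; FIRST(a) = {a}
FIRST(S) = {a, b}


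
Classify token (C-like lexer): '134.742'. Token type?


Pattern: digits with a decimal point
Type: FLOAT_LITERAL
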